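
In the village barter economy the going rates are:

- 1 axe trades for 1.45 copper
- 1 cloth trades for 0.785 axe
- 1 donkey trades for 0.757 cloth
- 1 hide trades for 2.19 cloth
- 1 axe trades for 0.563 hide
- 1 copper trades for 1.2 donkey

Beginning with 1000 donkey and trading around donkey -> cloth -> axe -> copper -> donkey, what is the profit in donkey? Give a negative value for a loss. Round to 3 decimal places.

33.986

1000 donkey × 0.757 = 757 cloth
757 cloth × 0.785 = 594.245 axe
594.245 axe × 1.45 = 861.65525 copper
861.65525 copper × 1.2 = 1033.9863 donkey
Net change: 1033.9863 − 1000 = 33.9863 donkey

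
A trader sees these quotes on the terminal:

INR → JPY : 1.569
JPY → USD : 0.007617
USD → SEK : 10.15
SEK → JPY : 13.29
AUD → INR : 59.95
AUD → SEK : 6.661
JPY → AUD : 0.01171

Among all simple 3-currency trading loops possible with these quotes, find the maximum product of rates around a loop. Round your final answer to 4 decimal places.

1.1015

INR→JPY→AUD→INR: 1.569 × 0.01171 × 59.95 = 1.10146
SEK→JPY→AUD→SEK: 13.29 × 0.01171 × 6.661 = 1.03662
SEK→JPY→USD→SEK: 13.29 × 0.007617 × 10.15 = 1.02748
Maximum is INR→JPY→AUD→INR at 1.1015; arbitrage exists.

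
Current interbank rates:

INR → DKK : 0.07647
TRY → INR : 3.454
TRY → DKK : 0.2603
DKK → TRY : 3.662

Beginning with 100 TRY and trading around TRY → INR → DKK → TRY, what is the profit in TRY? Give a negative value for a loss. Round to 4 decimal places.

-3.2766

100 TRY × 3.454 = 345.4 INR
345.4 INR × 0.07647 = 26.412738 DKK
26.412738 DKK × 3.662 = 96.723446556 TRY
Net change: 96.723446556 − 100 = -3.276553444 TRY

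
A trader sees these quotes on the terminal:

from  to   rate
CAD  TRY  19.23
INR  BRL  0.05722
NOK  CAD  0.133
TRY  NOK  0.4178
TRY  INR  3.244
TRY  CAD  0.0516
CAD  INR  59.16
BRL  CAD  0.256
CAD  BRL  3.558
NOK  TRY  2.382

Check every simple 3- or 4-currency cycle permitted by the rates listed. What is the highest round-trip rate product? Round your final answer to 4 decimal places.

TRY→NOK→CAD→TRY: 0.4178 × 0.133 × 19.23 = 1.06856
TRY→INR→BRL→CAD→TRY: 3.244 × 0.05722 × 0.256 × 19.23 = 0.91379
CAD→INR→BRL→CAD: 59.16 × 0.05722 × 0.256 = 0.86659
Maximum is TRY→NOK→CAD→TRY at 1.0686; arbitrage exists.

1.0686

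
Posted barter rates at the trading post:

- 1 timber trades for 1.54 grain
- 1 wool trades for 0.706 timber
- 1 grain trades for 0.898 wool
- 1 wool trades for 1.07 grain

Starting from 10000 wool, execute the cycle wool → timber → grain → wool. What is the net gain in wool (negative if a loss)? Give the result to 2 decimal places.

10000 wool × 0.706 = 7060 timber
7060 timber × 1.54 = 10872.4 grain
10872.4 grain × 0.898 = 9763.4152 wool
Net change: 9763.4152 − 10000 = -236.5848 wool

-236.58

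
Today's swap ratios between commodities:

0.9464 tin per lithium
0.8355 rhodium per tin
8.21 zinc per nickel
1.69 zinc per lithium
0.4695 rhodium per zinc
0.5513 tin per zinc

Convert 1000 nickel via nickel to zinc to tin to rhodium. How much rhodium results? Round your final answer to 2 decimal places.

1000 nickel × 8.21 = 8210 zinc
8210 zinc × 0.5513 = 4526.173 tin
4526.173 tin × 0.8355 = 3781.6175415 rhodium

3781.62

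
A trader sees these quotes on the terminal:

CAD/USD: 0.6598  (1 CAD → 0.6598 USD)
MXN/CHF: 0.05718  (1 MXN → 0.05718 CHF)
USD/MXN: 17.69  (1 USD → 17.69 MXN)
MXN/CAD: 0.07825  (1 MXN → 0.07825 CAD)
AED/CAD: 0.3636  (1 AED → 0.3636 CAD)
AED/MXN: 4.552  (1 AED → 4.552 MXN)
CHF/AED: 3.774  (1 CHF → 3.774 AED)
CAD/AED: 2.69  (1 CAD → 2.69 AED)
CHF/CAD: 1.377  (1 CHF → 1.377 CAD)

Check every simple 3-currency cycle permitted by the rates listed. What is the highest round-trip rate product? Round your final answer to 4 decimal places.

MXN→CHF→AED→MXN: 0.05718 × 3.774 × 4.552 = 0.98231
MXN→CAD→AED→MXN: 0.07825 × 2.69 × 4.552 = 0.95816
MXN→CAD→USD→MXN: 0.07825 × 0.6598 × 17.69 = 0.91332
Maximum is MXN→CHF→AED→MXN at 0.9823; no arbitrage — every cycle loses value.

0.9823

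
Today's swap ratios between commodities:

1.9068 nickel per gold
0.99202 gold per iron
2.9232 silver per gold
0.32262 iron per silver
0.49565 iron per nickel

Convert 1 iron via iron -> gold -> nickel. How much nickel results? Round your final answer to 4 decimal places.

1.8916

1 iron × 0.99202 = 0.99202 gold
0.99202 gold × 1.9068 = 1.891583736 nickel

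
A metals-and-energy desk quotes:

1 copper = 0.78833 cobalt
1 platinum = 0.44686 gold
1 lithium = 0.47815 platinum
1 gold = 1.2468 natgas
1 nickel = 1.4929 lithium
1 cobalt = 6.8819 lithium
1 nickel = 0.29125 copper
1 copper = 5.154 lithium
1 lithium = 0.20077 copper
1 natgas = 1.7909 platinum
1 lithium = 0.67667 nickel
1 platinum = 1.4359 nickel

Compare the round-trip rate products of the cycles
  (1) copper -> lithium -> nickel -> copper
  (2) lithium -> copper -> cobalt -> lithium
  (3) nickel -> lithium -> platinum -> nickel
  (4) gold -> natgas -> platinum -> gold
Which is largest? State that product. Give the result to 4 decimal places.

1.0892

(1) 5.154 × 0.67667 × 0.29125 = 1.01575
(2) 0.20077 × 0.78833 × 6.8819 = 1.08922
(3) 1.4929 × 0.47815 × 1.4359 = 1.02499
(4) 1.2468 × 1.7909 × 0.44686 = 0.99779
Highest is cycle (2) at 1.0892 (>1, arbitrage).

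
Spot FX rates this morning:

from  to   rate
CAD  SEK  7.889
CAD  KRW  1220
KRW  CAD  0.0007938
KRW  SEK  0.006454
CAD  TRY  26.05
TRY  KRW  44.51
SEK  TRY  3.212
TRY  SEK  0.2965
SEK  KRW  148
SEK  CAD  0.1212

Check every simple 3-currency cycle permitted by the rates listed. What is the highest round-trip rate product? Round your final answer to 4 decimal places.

CAD→KRW→SEK→CAD: 1220 × 0.006454 × 0.1212 = 0.95431
CAD→TRY→SEK→CAD: 26.05 × 0.2965 × 0.1212 = 0.93613
CAD→SEK→KRW→CAD: 7.889 × 148 × 0.0007938 = 0.92682
KRW→SEK→TRY→KRW: 0.006454 × 3.212 × 44.51 = 0.92270
CAD→TRY→KRW→CAD: 26.05 × 44.51 × 0.0007938 = 0.92040
Maximum is CAD→KRW→SEK→CAD at 0.9543; no arbitrage — every cycle loses value.

0.9543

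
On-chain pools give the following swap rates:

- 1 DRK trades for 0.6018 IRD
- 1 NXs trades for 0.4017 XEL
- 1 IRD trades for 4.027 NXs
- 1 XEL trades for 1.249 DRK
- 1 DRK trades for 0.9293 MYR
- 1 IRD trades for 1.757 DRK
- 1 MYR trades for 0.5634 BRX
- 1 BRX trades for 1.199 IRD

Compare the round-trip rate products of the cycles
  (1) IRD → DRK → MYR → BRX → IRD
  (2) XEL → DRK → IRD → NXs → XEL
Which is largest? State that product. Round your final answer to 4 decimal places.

1.2159

(1) 1.757 × 0.9293 × 0.5634 × 1.199 = 1.10297
(2) 1.249 × 0.6018 × 4.027 × 0.4017 = 1.21590
Highest is cycle (2) at 1.2159 (>1, arbitrage).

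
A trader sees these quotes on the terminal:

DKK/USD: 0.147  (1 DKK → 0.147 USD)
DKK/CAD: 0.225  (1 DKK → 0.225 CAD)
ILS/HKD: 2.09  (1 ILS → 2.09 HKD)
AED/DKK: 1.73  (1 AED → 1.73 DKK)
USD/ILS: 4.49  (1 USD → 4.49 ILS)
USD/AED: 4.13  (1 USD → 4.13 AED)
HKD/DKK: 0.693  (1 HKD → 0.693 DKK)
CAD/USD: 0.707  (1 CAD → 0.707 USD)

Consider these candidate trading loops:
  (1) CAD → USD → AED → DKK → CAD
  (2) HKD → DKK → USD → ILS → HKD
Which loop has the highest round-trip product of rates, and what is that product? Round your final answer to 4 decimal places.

(1) 0.707 × 4.13 × 1.73 × 0.225 = 1.13657
(2) 0.693 × 0.147 × 4.49 × 2.09 = 0.95597
Highest is cycle (1) at 1.1366 (>1, arbitrage).

1.1366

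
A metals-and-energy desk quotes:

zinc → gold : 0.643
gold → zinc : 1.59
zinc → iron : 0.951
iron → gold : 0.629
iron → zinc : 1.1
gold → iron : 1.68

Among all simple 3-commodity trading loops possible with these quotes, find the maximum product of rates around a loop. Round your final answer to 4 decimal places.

gold→iron→zinc→gold: 1.68 × 1.1 × 0.643 = 1.18826
gold→zinc→iron→gold: 1.59 × 0.951 × 0.629 = 0.95110
Maximum is gold→iron→zinc→gold at 1.1883; arbitrage exists.

1.1883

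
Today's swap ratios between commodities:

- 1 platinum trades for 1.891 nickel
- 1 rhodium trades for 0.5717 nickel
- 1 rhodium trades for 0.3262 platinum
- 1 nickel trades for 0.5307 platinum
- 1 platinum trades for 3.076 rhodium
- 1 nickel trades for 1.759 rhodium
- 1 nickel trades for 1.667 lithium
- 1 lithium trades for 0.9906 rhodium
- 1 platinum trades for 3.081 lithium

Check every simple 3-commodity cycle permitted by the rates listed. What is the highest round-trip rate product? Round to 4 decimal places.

nickel→rhodium→platinum→nickel: 1.759 × 0.3262 × 1.891 = 1.08503
lithium→rhodium→platinum→lithium: 0.9906 × 0.3262 × 3.081 = 0.99557
nickel→lithium→rhodium→nickel: 1.667 × 0.9906 × 0.5717 = 0.94407
nickel→platinum→rhodium→nickel: 0.5307 × 3.076 × 0.5717 = 0.93326
Maximum is nickel→rhodium→platinum→nickel at 1.0850; arbitrage exists.

1.0850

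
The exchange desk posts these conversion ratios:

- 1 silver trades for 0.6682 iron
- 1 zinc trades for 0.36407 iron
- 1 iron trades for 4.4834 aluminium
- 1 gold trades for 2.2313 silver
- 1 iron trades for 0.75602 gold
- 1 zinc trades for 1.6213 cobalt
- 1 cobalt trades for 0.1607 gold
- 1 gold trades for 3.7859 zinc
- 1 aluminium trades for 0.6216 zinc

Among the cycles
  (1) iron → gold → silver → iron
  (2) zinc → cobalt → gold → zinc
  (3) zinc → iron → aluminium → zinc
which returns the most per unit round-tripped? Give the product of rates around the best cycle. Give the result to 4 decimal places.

1.1272

(1) 0.75602 × 2.2313 × 0.6682 = 1.12719
(2) 1.6213 × 0.1607 × 3.7859 = 0.98639
(3) 0.36407 × 4.4834 × 0.6216 = 1.01462
Highest is cycle (1) at 1.1272 (>1, arbitrage).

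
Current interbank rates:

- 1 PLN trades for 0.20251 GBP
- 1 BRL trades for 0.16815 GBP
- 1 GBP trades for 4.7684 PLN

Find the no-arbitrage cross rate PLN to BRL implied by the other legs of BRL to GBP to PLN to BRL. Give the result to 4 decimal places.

1.2472

Known legs of the cycle: 0.16815 × 4.7684 = 0.80180646
For no arbitrage the full-cycle product must be 1, so the missing rate is 1 / 0.80180646 ≈ 1.247184.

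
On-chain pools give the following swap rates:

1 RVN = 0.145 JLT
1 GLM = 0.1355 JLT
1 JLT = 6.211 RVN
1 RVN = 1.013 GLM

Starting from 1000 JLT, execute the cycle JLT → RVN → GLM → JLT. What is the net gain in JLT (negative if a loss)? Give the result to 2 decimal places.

-147.47

1000 JLT × 6.211 = 6211 RVN
6211 RVN × 1.013 = 6291.743 GLM
6291.743 GLM × 0.1355 = 852.5311765 JLT
Net change: 852.5311765 − 1000 = -147.4688235 JLT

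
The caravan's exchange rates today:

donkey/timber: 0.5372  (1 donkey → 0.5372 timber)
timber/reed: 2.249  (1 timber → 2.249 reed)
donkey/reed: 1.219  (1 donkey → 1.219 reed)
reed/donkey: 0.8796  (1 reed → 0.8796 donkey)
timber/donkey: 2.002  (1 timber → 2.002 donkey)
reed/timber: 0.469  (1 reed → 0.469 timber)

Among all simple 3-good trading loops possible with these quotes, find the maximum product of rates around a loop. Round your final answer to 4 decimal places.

1.1446

timber→donkey→reed→timber: 2.002 × 1.219 × 0.469 = 1.14457
timber→reed→donkey→timber: 2.249 × 0.8796 × 0.5372 = 1.06270
Maximum is timber→donkey→reed→timber at 1.1446; arbitrage exists.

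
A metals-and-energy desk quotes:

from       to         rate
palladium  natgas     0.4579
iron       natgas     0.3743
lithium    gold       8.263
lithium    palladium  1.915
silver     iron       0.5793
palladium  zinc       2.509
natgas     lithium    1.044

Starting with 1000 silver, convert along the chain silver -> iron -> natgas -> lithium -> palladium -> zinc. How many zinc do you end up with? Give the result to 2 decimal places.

1000 silver × 0.5793 = 579.3 iron
579.3 iron × 0.3743 = 216.83199 natgas
216.83199 natgas × 1.044 = 226.37259756 lithium
226.37259756 lithium × 1.915 = 433.5035243274 palladium
433.5035243274 palladium × 2.509 = 1087.6603425374466 zinc

1087.66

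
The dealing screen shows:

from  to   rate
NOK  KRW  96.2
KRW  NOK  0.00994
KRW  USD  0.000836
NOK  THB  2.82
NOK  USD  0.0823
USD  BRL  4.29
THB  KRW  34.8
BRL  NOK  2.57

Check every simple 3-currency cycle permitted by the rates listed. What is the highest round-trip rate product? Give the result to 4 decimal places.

0.9755

NOK→THB→KRW→NOK: 2.82 × 34.8 × 0.00994 = 0.97547
NOK→USD→BRL→NOK: 0.0823 × 4.29 × 2.57 = 0.90738
Maximum is NOK→THB→KRW→NOK at 0.9755; no arbitrage — every cycle loses value.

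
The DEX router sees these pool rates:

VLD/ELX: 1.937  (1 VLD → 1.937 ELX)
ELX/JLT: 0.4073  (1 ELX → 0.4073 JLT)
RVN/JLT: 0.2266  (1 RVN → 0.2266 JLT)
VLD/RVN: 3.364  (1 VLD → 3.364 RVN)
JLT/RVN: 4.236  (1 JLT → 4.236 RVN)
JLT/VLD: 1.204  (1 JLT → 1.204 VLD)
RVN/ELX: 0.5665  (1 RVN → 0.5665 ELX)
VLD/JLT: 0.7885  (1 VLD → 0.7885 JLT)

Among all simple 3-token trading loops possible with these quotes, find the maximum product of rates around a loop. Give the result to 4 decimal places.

RVN→ELX→JLT→RVN: 0.5665 × 0.4073 × 4.236 = 0.97740
ELX→JLT→VLD→ELX: 0.4073 × 1.204 × 1.937 = 0.94988
RVN→JLT→VLD→RVN: 0.2266 × 1.204 × 3.364 = 0.91779
Maximum is RVN→ELX→JLT→RVN at 0.9774; no arbitrage — every cycle loses value.

0.9774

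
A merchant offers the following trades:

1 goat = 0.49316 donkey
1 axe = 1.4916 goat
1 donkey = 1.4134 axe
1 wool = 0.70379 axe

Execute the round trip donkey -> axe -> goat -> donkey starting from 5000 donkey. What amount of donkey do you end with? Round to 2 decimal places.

5198.47

5000 donkey × 1.4134 = 7067 axe
7067 axe × 1.4916 = 10541.1372 goat
10541.1372 goat × 0.49316 = 5198.467221552 donkey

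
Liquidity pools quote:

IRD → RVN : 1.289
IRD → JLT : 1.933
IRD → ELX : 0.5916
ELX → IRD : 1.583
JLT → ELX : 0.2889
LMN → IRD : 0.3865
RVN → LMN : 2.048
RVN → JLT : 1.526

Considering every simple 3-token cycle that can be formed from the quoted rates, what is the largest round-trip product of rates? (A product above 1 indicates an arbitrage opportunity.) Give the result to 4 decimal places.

1.0203

RVN→LMN→IRD→RVN: 2.048 × 0.3865 × 1.289 = 1.02031
JLT→ELX→IRD→JLT: 0.2889 × 1.583 × 1.933 = 0.88402
Maximum is RVN→LMN→IRD→RVN at 1.0203; arbitrage exists.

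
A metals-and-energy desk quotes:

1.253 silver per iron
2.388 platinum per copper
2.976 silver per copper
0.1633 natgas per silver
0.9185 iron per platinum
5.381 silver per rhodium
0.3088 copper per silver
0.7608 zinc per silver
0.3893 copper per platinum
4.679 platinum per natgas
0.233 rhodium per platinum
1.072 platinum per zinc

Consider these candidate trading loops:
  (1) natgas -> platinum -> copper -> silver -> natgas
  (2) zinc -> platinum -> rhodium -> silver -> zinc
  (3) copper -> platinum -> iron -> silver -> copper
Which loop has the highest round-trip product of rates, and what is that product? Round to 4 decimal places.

1.0225

(1) 4.679 × 0.3893 × 2.976 × 0.1633 = 0.88523
(2) 1.072 × 0.233 × 5.381 × 0.7608 = 1.02255
(3) 2.388 × 0.9185 × 1.253 × 0.3088 = 0.84868
Highest is cycle (2) at 1.0225 (>1, arbitrage).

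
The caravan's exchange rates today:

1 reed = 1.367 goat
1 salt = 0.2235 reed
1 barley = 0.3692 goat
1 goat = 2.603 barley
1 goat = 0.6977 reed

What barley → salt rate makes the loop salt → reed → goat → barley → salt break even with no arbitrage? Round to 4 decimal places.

Known legs of the cycle: 0.2235 × 1.367 × 2.603 = 0.7952802735
For no arbitrage the full-cycle product must be 1, so the missing rate is 1 / 0.7952802735 ≈ 1.257418.

1.2574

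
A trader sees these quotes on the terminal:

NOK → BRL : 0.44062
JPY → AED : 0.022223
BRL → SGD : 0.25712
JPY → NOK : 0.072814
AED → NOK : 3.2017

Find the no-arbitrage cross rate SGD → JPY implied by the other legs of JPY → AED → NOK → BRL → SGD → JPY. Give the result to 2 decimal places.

Known legs of the cycle: 0.022223 × 3.2017 × 0.44062 × 0.25712 = 0.00806089729585287904
For no arbitrage the full-cycle product must be 1, so the missing rate is 1 / 0.00806089729585287904 ≈ 124.0557.

124.06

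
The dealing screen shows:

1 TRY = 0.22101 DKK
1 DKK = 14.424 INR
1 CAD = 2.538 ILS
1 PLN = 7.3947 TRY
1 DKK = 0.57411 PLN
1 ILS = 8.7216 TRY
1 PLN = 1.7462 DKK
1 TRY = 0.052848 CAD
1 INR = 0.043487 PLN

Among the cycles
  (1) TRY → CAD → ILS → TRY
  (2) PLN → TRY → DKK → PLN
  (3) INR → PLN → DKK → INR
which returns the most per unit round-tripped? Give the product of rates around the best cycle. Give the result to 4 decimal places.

(1) 0.052848 × 2.538 × 8.7216 = 1.16981
(2) 7.3947 × 0.22101 × 0.57411 = 0.93827
(3) 0.043487 × 1.7462 × 14.424 = 1.09532
Highest is cycle (1) at 1.1698 (>1, arbitrage).

1.1698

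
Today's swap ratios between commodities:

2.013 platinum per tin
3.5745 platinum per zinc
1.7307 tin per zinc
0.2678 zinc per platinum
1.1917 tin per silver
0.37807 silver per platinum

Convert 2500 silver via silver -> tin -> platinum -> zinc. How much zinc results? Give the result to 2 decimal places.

1606.06

2500 silver × 1.1917 = 2979.25 tin
2979.25 tin × 2.013 = 5997.23025 platinum
5997.23025 platinum × 0.2678 = 1606.05826095 zinc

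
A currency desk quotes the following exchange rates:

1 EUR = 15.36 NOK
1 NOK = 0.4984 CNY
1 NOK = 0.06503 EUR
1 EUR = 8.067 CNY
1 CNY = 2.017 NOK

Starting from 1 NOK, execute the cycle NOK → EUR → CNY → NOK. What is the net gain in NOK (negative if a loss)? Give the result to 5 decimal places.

0.05811

1 NOK × 0.06503 = 0.06503 EUR
0.06503 EUR × 8.067 = 0.52459701 CNY
0.52459701 CNY × 2.017 = 1.05811216917 NOK
Net change: 1.05811216917 − 1 = 0.05811216917 NOK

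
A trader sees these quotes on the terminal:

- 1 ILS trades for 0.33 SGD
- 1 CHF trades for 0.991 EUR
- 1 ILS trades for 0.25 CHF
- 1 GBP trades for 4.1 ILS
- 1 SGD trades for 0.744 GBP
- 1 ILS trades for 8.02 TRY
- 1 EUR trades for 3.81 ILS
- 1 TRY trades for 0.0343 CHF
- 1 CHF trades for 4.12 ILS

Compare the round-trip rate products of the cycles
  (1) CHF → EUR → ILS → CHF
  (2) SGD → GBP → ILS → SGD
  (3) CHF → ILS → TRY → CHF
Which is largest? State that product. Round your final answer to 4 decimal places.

(1) 0.991 × 3.81 × 0.25 = 0.94393
(2) 0.744 × 4.1 × 0.33 = 1.00663
(3) 4.12 × 8.02 × 0.0343 = 1.13335
Highest is cycle (3) at 1.1334 (>1, arbitrage).

1.1334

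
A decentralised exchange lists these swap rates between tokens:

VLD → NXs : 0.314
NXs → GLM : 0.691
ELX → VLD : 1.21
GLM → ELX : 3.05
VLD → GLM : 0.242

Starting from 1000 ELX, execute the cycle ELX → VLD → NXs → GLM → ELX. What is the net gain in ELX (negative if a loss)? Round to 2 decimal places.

-199.26

1000 ELX × 1.21 = 1210 VLD
1210 VLD × 0.314 = 379.94 NXs
379.94 NXs × 0.691 = 262.53854 GLM
262.53854 GLM × 3.05 = 800.742547 ELX
Net change: 800.742547 − 1000 = -199.257453 ELX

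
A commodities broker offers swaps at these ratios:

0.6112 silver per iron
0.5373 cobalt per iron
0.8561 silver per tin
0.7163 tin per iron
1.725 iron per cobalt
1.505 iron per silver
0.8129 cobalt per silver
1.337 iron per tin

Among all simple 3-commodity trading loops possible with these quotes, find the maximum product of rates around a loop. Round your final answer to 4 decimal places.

tin→silver→iron→tin: 0.8561 × 1.505 × 0.7163 = 0.92290
cobalt→iron→silver→cobalt: 1.725 × 0.6112 × 0.8129 = 0.85706
Maximum is tin→silver→iron→tin at 0.9229; no arbitrage — every cycle loses value.

0.9229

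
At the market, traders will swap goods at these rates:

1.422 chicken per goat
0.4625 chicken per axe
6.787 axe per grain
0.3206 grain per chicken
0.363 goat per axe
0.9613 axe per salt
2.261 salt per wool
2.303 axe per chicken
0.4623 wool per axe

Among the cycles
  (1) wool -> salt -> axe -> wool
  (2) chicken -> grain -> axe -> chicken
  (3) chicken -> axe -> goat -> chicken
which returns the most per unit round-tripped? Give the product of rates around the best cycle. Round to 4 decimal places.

(1) 2.261 × 0.9613 × 0.4623 = 1.00481
(2) 0.3206 × 6.787 × 0.4625 = 1.00636
(3) 2.303 × 0.363 × 1.422 = 1.18878
Highest is cycle (3) at 1.1888 (>1, arbitrage).

1.1888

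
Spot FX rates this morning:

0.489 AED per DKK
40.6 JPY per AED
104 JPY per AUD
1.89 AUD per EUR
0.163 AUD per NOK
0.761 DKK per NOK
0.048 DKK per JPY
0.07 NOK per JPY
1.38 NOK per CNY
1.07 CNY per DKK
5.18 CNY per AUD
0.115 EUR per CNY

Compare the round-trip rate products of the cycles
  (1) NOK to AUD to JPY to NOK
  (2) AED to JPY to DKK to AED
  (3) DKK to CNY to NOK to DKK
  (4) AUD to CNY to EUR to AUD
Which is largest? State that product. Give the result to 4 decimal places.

(1) 0.163 × 104 × 0.07 = 1.18664
(2) 40.6 × 0.048 × 0.489 = 0.95296
(3) 1.07 × 1.38 × 0.761 = 1.12369
(4) 5.18 × 0.115 × 1.89 = 1.12587
Highest is cycle (1) at 1.1866 (>1, arbitrage).

1.1866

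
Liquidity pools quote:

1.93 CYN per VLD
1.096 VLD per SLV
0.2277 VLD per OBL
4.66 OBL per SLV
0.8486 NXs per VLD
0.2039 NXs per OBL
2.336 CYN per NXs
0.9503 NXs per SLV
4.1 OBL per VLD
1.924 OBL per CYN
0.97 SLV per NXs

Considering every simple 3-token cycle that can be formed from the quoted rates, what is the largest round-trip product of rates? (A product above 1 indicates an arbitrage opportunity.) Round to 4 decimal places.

SLV→OBL→NXs→SLV: 4.66 × 0.2039 × 0.97 = 0.92167
CYN→OBL→NXs→CYN: 1.924 × 0.2039 × 2.336 = 0.91642
SLV→VLD→NXs→SLV: 1.096 × 0.8486 × 0.97 = 0.90216
CYN→OBL→VLD→CYN: 1.924 × 0.2277 × 1.93 = 0.84552
Maximum is SLV→OBL→NXs→SLV at 0.9217; no arbitrage — every cycle loses value.

0.9217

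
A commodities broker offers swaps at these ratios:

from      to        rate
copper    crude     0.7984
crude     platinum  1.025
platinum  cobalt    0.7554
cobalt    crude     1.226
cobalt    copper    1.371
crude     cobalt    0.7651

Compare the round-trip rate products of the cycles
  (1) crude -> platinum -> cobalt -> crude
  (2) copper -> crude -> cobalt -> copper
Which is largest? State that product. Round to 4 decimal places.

0.9493

(1) 1.025 × 0.7554 × 1.226 = 0.94927
(2) 0.7984 × 0.7651 × 1.371 = 0.83748
Highest is cycle (1) at 0.9493 (≤1, no arbitrage).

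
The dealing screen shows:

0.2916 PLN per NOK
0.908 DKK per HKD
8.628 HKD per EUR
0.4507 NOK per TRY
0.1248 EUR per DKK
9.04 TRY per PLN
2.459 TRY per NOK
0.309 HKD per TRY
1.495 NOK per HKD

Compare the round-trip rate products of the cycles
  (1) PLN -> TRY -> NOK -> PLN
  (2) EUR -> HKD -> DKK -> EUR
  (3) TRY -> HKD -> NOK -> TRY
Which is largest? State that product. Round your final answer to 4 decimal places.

1.1881

(1) 9.04 × 0.4507 × 0.2916 = 1.18807
(2) 8.628 × 0.908 × 0.1248 = 0.97771
(3) 0.309 × 1.495 × 2.459 = 1.13595
Highest is cycle (1) at 1.1881 (>1, arbitrage).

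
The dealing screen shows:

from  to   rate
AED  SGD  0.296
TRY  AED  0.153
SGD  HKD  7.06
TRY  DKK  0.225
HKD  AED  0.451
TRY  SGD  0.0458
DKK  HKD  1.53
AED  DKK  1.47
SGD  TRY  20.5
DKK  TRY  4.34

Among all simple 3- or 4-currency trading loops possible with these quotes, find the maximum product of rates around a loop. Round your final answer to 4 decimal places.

DKK→HKD→AED→DKK: 1.53 × 0.451 × 1.47 = 1.01434
TRY→AED→DKK→TRY: 0.153 × 1.47 × 4.34 = 0.97611
HKD→AED→SGD→HKD: 0.451 × 0.296 × 7.06 = 0.94248
TRY→AED→SGD→TRY: 0.153 × 0.296 × 20.5 = 0.92840
Maximum is DKK→HKD→AED→DKK at 1.0143; arbitrage exists.

1.0143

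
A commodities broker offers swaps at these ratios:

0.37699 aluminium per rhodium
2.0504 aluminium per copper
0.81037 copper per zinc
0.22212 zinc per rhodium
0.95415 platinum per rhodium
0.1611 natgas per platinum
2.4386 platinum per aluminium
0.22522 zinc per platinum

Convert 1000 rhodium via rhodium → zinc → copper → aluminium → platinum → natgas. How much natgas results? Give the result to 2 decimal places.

1000 rhodium × 0.22212 = 222.12 zinc
222.12 zinc × 0.81037 = 179.9993844 copper
179.9993844 copper × 2.0504 = 369.07073777376 aluminium
369.07073777376 aluminium × 2.4386 = 900.015901135091136 platinum
900.015901135091136 platinum × 0.1611 = 144.9925616728631820096 natgas

144.99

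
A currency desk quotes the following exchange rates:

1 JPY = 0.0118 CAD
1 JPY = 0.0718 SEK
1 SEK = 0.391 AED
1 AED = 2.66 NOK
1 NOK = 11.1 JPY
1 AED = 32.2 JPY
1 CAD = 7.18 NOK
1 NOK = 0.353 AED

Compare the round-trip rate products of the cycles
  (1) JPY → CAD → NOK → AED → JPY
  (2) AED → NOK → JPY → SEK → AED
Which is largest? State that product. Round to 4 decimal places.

0.9630

(1) 0.0118 × 7.18 × 0.353 × 32.2 = 0.96302
(2) 2.66 × 11.1 × 0.0718 × 0.391 = 0.82891
Highest is cycle (1) at 0.9630 (≤1, no arbitrage).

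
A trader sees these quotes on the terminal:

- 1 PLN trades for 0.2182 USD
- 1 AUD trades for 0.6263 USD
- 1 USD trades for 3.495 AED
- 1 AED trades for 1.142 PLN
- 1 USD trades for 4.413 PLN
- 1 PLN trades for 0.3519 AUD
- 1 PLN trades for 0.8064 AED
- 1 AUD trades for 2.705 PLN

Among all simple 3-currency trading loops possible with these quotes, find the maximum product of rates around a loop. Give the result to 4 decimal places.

0.9726

AUD→USD→PLN→AUD: 0.6263 × 4.413 × 0.3519 = 0.97260
AED→PLN→USD→AED: 1.142 × 0.2182 × 3.495 = 0.87090
Maximum is AUD→USD→PLN→AUD at 0.9726; no arbitrage — every cycle loses value.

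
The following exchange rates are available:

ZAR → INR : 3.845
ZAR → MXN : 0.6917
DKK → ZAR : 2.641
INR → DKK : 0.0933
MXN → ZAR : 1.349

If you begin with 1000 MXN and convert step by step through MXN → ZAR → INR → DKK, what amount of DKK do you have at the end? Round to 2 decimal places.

1000 MXN × 1.349 = 1349 ZAR
1349 ZAR × 3.845 = 5186.905 INR
5186.905 INR × 0.0933 = 483.9382365 DKK

483.94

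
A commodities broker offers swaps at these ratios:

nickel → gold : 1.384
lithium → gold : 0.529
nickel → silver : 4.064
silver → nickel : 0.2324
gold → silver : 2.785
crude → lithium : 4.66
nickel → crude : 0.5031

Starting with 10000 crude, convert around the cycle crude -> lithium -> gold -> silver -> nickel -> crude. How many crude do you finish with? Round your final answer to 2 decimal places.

8027.07

10000 crude × 4.66 = 46600 lithium
46600 lithium × 0.529 = 24651.4 gold
24651.4 gold × 2.785 = 68654.149 silver
68654.149 silver × 0.2324 = 15955.2242276 nickel
15955.2242276 nickel × 0.5031 = 8027.07330890556 crude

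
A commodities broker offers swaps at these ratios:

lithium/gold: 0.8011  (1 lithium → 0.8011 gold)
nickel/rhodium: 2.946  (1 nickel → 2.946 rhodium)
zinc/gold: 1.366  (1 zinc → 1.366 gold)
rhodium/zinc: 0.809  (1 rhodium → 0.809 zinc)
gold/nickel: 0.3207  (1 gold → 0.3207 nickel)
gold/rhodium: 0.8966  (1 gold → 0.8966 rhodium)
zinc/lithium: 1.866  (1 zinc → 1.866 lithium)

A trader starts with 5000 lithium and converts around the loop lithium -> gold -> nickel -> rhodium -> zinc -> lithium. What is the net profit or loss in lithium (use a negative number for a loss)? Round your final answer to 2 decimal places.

712.79

5000 lithium × 0.8011 = 4005.5 gold
4005.5 gold × 0.3207 = 1284.56385 nickel
1284.56385 nickel × 2.946 = 3784.3251021 rhodium
3784.3251021 rhodium × 0.809 = 3061.5190075989 zinc
3061.5190075989 zinc × 1.866 = 5712.7944681795474 lithium
Net change: 5712.7944681795474 − 5000 = 712.7944681795474 lithium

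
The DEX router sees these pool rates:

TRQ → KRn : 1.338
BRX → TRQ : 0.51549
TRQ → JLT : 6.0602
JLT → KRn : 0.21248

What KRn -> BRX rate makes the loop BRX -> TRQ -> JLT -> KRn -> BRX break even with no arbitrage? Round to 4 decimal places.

1.5065

Known legs of the cycle: 0.51549 × 6.0602 × 0.21248 = 0.66378167637504
For no arbitrage the full-cycle product must be 1, so the missing rate is 1 / 0.66378167637504 ≈ 1.506519.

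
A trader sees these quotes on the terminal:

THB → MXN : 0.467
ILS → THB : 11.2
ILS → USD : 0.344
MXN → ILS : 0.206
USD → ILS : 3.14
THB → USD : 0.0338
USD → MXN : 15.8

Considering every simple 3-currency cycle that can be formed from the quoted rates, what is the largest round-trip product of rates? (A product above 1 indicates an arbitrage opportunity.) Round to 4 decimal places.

1.1887

THB→USD→ILS→THB: 0.0338 × 3.14 × 11.2 = 1.18868
MXN→ILS→USD→MXN: 0.206 × 0.344 × 15.8 = 1.11965
MXN→ILS→THB→MXN: 0.206 × 11.2 × 0.467 = 1.07746
Maximum is THB→USD→ILS→THB at 1.1887; arbitrage exists.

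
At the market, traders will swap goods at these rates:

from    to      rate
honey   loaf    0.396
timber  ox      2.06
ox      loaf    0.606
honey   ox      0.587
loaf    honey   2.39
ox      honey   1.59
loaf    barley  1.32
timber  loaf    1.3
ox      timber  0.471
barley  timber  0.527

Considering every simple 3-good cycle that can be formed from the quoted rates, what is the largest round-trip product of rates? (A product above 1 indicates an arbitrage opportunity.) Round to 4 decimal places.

0.9043

barley→timber→loaf→barley: 0.527 × 1.3 × 1.32 = 0.90433
ox→loaf→honey→ox: 0.606 × 2.39 × 0.587 = 0.85018
Maximum is barley→timber→loaf→barley at 0.9043; no arbitrage — every cycle loses value.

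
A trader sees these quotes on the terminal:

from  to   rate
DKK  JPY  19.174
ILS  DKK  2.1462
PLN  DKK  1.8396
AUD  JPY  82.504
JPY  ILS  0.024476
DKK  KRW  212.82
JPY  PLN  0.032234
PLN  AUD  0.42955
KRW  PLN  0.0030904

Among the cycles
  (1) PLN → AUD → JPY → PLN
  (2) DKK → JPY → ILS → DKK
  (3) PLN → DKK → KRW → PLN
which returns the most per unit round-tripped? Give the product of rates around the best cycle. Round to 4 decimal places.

(1) 0.42955 × 82.504 × 0.032234 = 1.14236
(2) 19.174 × 0.024476 × 2.1462 = 1.00722
(3) 1.8396 × 212.82 × 0.0030904 = 1.20990
Highest is cycle (3) at 1.2099 (>1, arbitrage).

1.2099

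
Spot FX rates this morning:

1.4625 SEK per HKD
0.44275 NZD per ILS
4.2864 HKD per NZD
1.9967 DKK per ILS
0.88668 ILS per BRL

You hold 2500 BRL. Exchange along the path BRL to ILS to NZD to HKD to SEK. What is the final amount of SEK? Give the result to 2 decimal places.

6152.53

2500 BRL × 0.88668 = 2216.7 ILS
2216.7 ILS × 0.44275 = 981.443925 NZD
981.443925 NZD × 4.2864 = 4206.86124012 HKD
4206.86124012 HKD × 1.4625 = 6152.5345636755 SEK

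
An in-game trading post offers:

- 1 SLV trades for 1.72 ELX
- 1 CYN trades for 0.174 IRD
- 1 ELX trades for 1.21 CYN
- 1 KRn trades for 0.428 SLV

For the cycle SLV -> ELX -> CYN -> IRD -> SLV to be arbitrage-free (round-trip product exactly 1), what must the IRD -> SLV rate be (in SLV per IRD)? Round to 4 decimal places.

Known legs of the cycle: 1.72 × 1.21 × 0.174 = 0.3621288
For no arbitrage the full-cycle product must be 1, so the missing rate is 1 / 0.3621288 ≈ 2.761448.

2.7614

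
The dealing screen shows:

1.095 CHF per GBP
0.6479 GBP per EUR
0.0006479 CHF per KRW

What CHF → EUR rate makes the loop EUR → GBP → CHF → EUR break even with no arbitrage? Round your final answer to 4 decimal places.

1.4095

Known legs of the cycle: 0.6479 × 1.095 = 0.7094505
For no arbitrage the full-cycle product must be 1, so the missing rate is 1 / 0.7094505 ≈ 1.409542.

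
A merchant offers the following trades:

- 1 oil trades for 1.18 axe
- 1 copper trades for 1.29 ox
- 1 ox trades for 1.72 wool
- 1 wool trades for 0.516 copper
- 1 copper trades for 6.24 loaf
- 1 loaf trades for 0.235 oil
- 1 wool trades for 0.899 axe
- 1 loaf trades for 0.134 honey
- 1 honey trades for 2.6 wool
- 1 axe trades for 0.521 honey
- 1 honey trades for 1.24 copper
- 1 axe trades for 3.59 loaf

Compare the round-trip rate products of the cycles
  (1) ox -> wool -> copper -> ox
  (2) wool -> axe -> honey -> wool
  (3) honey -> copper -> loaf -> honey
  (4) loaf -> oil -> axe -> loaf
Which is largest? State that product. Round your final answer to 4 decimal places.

1.2178

(1) 1.72 × 0.516 × 1.29 = 1.14490
(2) 0.899 × 0.521 × 2.6 = 1.21779
(3) 1.24 × 6.24 × 0.134 = 1.03684
(4) 0.235 × 1.18 × 3.59 = 0.99551
Highest is cycle (2) at 1.2178 (>1, arbitrage).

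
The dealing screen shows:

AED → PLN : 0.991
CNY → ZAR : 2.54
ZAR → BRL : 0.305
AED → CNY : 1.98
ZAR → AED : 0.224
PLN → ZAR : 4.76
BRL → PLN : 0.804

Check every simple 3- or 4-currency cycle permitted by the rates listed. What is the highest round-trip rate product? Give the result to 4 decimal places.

ZAR→BRL→PLN→ZAR: 0.305 × 0.804 × 4.76 = 1.16725
AED→CNY→ZAR→AED: 1.98 × 2.54 × 0.224 = 1.12654
AED→PLN→ZAR→AED: 0.991 × 4.76 × 0.224 = 1.05664
Maximum is ZAR→BRL→PLN→ZAR at 1.1672; arbitrage exists.

1.1672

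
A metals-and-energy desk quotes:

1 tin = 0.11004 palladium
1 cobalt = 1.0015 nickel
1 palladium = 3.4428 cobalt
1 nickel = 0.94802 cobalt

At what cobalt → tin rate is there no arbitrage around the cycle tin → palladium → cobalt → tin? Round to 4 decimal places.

2.6396

Known legs of the cycle: 0.11004 × 3.4428 = 0.378845712
For no arbitrage the full-cycle product must be 1, so the missing rate is 1 / 0.378845712 ≈ 2.639597.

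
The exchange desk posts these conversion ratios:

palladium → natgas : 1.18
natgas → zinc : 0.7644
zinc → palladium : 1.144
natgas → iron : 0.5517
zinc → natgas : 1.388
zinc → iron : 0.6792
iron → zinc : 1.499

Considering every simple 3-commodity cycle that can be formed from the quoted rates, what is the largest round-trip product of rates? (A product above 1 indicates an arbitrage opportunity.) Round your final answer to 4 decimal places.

1.1479

iron→zinc→natgas→iron: 1.499 × 1.388 × 0.5517 = 1.14787
palladium→natgas→zinc→palladium: 1.18 × 0.7644 × 1.144 = 1.03188
Maximum is iron→zinc→natgas→iron at 1.1479; arbitrage exists.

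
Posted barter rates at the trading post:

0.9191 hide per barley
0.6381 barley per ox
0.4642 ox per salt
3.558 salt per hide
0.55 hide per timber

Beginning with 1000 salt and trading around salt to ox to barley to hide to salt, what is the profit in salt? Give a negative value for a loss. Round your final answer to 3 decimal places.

1000 salt × 0.4642 = 464.2 ox
464.2 ox × 0.6381 = 296.20602 barley
296.20602 barley × 0.9191 = 272.242952982 hide
272.242952982 hide × 3.558 = 968.640426709956 salt
Net change: 968.640426709956 − 1000 = -31.359573290044 salt

-31.360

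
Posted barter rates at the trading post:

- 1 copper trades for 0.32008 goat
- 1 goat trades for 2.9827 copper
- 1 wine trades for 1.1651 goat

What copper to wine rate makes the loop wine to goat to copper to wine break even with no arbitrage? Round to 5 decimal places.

Known legs of the cycle: 1.1651 × 2.9827 = 3.47514377
For no arbitrage the full-cycle product must be 1, so the missing rate is 1 / 3.47514377 ≈ 0.2877579.

0.28776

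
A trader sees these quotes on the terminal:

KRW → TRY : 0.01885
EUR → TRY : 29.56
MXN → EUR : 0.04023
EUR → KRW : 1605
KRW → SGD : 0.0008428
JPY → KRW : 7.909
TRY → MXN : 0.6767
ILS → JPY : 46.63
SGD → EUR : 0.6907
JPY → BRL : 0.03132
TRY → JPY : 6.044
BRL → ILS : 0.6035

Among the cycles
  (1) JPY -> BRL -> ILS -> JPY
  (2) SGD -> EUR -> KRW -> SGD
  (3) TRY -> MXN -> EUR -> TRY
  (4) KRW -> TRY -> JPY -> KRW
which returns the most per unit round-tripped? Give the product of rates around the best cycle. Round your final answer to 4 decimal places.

(1) 0.03132 × 0.6035 × 46.63 = 0.88138
(2) 0.6907 × 1605 × 0.0008428 = 0.93431
(3) 0.6767 × 0.04023 × 29.56 = 0.80473
(4) 0.01885 × 6.044 × 7.909 = 0.90107
Highest is cycle (2) at 0.9343 (≤1, no arbitrage).

0.9343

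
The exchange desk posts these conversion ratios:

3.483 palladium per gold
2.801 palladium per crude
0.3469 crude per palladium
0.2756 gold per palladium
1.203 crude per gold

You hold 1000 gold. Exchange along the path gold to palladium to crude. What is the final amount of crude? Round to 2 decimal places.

1000 gold × 3.483 = 3483 palladium
3483 palladium × 0.3469 = 1208.2527 crude

1208.25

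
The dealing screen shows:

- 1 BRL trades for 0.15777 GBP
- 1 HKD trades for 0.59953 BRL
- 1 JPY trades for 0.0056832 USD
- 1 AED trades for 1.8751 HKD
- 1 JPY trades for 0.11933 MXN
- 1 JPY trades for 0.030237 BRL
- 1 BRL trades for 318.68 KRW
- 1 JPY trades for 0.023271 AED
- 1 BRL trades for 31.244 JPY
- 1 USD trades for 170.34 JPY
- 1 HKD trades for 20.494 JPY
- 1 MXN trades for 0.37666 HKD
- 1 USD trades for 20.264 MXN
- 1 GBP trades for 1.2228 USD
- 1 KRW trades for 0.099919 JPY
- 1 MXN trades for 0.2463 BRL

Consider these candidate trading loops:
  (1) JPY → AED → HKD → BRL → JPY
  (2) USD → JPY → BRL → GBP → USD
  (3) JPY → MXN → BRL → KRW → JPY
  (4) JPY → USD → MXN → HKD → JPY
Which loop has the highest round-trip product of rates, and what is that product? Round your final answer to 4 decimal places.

0.9937

(1) 0.023271 × 1.8751 × 0.59953 × 31.244 = 0.81737
(2) 170.34 × 0.030237 × 0.15777 × 1.2228 = 0.99365
(3) 0.11933 × 0.2463 × 318.68 × 0.099919 = 0.93587
(4) 0.0056832 × 20.264 × 0.37666 × 20.494 = 0.88898
Highest is cycle (2) at 0.9937 (≤1, no arbitrage).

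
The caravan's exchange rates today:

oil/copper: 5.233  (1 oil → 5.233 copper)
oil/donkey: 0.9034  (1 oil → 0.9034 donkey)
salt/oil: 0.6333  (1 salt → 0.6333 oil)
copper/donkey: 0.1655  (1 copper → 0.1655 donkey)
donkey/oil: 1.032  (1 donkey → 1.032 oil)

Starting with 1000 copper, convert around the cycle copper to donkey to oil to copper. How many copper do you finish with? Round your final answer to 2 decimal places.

893.78

1000 copper × 0.1655 = 165.5 donkey
165.5 donkey × 1.032 = 170.796 oil
170.796 oil × 5.233 = 893.775468 copper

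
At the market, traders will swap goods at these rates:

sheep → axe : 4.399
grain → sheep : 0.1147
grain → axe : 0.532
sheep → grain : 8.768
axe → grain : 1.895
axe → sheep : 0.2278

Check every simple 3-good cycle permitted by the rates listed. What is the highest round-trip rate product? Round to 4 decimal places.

sheep→grain→axe→sheep: 8.768 × 0.532 × 0.2278 = 1.06259
sheep→axe→grain→sheep: 4.399 × 1.895 × 0.1147 = 0.95615
Maximum is sheep→grain→axe→sheep at 1.0626; arbitrage exists.

1.0626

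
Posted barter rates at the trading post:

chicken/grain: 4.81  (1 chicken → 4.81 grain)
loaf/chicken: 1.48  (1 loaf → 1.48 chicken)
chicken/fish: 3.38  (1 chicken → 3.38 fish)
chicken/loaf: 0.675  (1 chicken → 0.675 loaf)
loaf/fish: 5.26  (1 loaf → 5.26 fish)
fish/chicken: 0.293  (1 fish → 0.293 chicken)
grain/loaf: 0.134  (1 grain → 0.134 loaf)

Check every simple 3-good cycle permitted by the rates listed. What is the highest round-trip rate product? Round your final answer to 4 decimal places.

loaf→fish→chicken→loaf: 5.26 × 0.293 × 0.675 = 1.04030
loaf→chicken→grain→loaf: 1.48 × 4.81 × 0.134 = 0.95392
Maximum is loaf→fish→chicken→loaf at 1.0403; arbitrage exists.

1.0403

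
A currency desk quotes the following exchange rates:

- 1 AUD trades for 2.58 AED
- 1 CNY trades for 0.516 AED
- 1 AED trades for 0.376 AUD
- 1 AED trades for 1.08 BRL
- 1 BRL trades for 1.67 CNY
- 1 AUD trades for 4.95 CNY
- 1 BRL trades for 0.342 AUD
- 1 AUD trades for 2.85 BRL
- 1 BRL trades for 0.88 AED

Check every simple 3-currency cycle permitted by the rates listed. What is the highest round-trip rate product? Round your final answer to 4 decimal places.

AUD→CNY→AED→AUD: 4.95 × 0.516 × 0.376 = 0.96038
AUD→AED→BRL→AUD: 2.58 × 1.08 × 0.342 = 0.95295
AUD→BRL→AED→AUD: 2.85 × 0.88 × 0.376 = 0.94301
AED→BRL→CNY→AED: 1.08 × 1.67 × 0.516 = 0.93066
Maximum is AUD→CNY→AED→AUD at 0.9604; no arbitrage — every cycle loses value.

0.9604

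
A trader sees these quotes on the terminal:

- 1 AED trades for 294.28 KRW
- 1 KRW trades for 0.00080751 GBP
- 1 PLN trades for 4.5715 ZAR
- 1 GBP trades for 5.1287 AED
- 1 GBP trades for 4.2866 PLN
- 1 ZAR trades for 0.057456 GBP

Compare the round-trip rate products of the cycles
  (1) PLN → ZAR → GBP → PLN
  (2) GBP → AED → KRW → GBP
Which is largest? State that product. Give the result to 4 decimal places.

1.2188

(1) 4.5715 × 0.057456 × 4.2866 = 1.12592
(2) 5.1287 × 294.28 × 0.00080751 = 1.21875
Highest is cycle (2) at 1.2188 (>1, arbitrage).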